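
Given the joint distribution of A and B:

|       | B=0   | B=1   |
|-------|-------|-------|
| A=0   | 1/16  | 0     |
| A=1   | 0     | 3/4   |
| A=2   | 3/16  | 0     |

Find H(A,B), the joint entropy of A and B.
H(A,B) = -Σ P(A,B) log₂ P(A,B), summed over the non-zero cells:
H(A,B) = -[(1/16)·log₂(1/16) + (3/4)·log₂(3/4) + (3/16)·log₂(3/16)]
  = 0.2500 + 0.3113 + 0.4528
  = 1.0141 bits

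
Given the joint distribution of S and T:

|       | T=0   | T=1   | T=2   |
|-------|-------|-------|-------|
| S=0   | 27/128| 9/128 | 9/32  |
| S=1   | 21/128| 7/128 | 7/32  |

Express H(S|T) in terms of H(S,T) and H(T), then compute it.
H(S|T) = H(S,T) - H(T)

Marginal P(T) (column sums):
  P(T=0) = 27/128 + 21/128 = 3/8
  P(T=1) = 9/128 + 7/128 = 1/8
  P(T=2) = 9/32 + 7/32 = 1/2

H(S,T) = -[(27/128)·log₂(27/128) + (9/128)·log₂(9/128) + (9/32)·log₂(9/32) + (21/128)·log₂(21/128) + (7/128)·log₂(7/128) + (7/32)·log₂(7/32)]
  = 0.4736 + 0.2693 + 0.5147 + 0.4278 + 0.2293 + 0.4796
  = 2.3943 bits
H(T) = -[(3/8)·log₂(3/8) + (1/8)·log₂(1/8) + (1/2)·log₂(1/2)]
  = 0.5306 + 0.3750 + 0.5000
  = 1.4056 bits

H(S|T) = 2.3943 - 1.4056 = 0.9887 bits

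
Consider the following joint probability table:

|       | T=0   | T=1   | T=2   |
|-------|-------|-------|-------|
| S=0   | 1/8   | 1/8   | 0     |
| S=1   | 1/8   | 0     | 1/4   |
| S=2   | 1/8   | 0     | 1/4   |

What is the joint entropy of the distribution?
H(S,T) = -Σ P(S,T) log₂ P(S,T), summed over the non-zero cells:
H(S,T) = -[(1/8)·log₂(1/8) + (1/8)·log₂(1/8) + (1/8)·log₂(1/8) + (1/4)·log₂(1/4) + (1/8)·log₂(1/8) + (1/4)·log₂(1/4)]
  = 0.3750 + 0.3750 + 0.3750 + 0.5000 + 0.3750 + 0.5000
  = 2.5000 bits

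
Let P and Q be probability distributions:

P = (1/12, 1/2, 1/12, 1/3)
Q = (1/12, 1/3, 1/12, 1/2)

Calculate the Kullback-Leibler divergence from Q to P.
D(P||Q) = Σ P(i) log₂(P(i)/Q(i))
  i=0: (1/12) × log₂((1/12)/(1/12)) = (1/12) × log₂(1) = 0.0000
  i=1: (1/2) × log₂((1/2)/(1/3)) = (1/2) × log₂(3/2) = 0.2925
  i=2: (1/12) × log₂((1/12)/(1/12)) = (1/12) × log₂(1) = 0.0000
  i=3: (1/3) × log₂((1/3)/(1/2)) = (1/3) × log₂(2/3) = -0.1950
D(P||Q) = 0.0000 + 0.2925 + 0.0000 - 0.1950
  = 0.0975 bits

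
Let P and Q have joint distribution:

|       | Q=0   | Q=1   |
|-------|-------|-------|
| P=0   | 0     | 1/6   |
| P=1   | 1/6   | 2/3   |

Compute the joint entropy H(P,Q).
H(P,Q) = -Σ P(P,Q) log₂ P(P,Q), summed over the non-zero cells:
H(P,Q) = -[(1/6)·log₂(1/6) + (1/6)·log₂(1/6) + (2/3)·log₂(2/3)]
  = 0.4308 + 0.4308 + 0.3900
  = 1.2516 bits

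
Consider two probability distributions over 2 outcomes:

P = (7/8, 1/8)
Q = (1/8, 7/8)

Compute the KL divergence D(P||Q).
D(P||Q) = Σ P(i) log₂(P(i)/Q(i))
  i=0: (7/8) × log₂((7/8)/(1/8)) = (7/8) × log₂(7) = 2.4564
  i=1: (1/8) × log₂((1/8)/(7/8)) = (1/8) × log₂(1/7) = -0.3509
D(P||Q) = 2.4564 - 0.3509
  = 2.1055 bits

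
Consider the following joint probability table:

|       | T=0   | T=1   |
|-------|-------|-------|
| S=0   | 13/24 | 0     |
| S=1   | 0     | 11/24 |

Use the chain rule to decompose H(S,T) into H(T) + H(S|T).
By the chain rule: H(S,T) = H(T) + H(S|T)

Marginal P(T) (column sums):
  P(T=0) = 13/24 + 0 = 13/24
  P(T=1) = 0 + 11/24 = 11/24
H(T) = -[(13/24)·log₂(13/24) + (11/24)·log₂(11/24)]
  = 0.4791 + 0.5159
  = 0.9950 bits
H(S|T) = -Σ P(S,T)·log₂ P(S|T), where P(S|T) = P(S,T) / P(T)
  (cells with P(S,T) = 0 contribute 0)
  (S=0,T=0): P(S|T) = (13/24)/(13/24) = 1;  -(13/24)·log₂(1) = 0.0000
  (S=1,T=1): P(S|T) = (11/24)/(11/24) = 1;  -(11/24)·log₂(1) = 0.0000
H(S|T) = 0.0000 + 0.0000
  = 0.0000 bits

H(S,T) = H(T) + H(S|T) = 0.9950 + 0.0000 = 0.9950 bits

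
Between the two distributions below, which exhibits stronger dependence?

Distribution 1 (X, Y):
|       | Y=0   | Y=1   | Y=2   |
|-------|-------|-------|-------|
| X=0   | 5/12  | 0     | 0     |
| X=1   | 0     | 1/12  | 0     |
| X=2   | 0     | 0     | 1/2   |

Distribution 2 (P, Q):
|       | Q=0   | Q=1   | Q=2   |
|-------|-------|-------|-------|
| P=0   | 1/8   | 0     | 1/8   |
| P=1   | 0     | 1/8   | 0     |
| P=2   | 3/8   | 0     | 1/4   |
Distribution 1 (X, Y):
Marginal P(X) (row sums):
  P(X=0) = 5/12 + 0 + 0 = 5/12
  P(X=1) = 0 + 1/12 + 0 = 1/12
  P(X=2) = 0 + 0 + 1/2 = 1/2
Marginal P(Y) (column sums):
  P(Y=0) = 5/12 + 0 + 0 = 5/12
  P(Y=1) = 0 + 1/12 + 0 = 1/12
  P(Y=2) = 0 + 0 + 1/2 = 1/2

H(X) = -[(5/12)·log₂(5/12) + (1/12)·log₂(1/12) + (1/2)·log₂(1/2)]
  = 0.5263 + 0.2987 + 0.5000
  = 1.3250 bits
H(Y) = -[(5/12)·log₂(5/12) + (1/12)·log₂(1/12) + (1/2)·log₂(1/2)]
  = 0.5263 + 0.2987 + 0.5000
  = 1.3250 bits
H(X,Y) = -[(5/12)·log₂(5/12) + (1/12)·log₂(1/12) + (1/2)·log₂(1/2)]
  = 0.5263 + 0.2987 + 0.5000
  = 1.3250 bits

I(X;Y) = H(X) + H(Y) - H(X,Y)
  = 1.3250 + 1.3250 - 1.3250
  = 1.3250 bits

Distribution 2 (P, Q):
Marginal P(P) (row sums):
  P(P=0) = 1/8 + 0 + 1/8 = 1/4
  P(P=1) = 0 + 1/8 + 0 = 1/8
  P(P=2) = 3/8 + 0 + 1/4 = 5/8
Marginal P(Q) (column sums):
  P(Q=0) = 1/8 + 0 + 3/8 = 1/2
  P(Q=1) = 0 + 1/8 + 0 = 1/8
  P(Q=2) = 1/8 + 0 + 1/4 = 3/8

H(P) = -[(1/4)·log₂(1/4) + (1/8)·log₂(1/8) + (5/8)·log₂(5/8)]
  = 0.5000 + 0.3750 + 0.4238
  = 1.2988 bits
H(Q) = -[(1/2)·log₂(1/2) + (1/8)·log₂(1/8) + (3/8)·log₂(3/8)]
  = 0.5000 + 0.3750 + 0.5306
  = 1.4056 bits
H(P,Q) = -[(1/8)·log₂(1/8) + (1/8)·log₂(1/8) + (1/8)·log₂(1/8) + (3/8)·log₂(3/8) + (1/4)·log₂(1/4)]
  = 0.3750 + 0.3750 + 0.3750 + 0.5306 + 0.5000
  = 2.1556 bits

I(P;Q) = H(P) + H(Q) - H(P,Q)
  = 1.2988 + 1.4056 - 2.1556
  = 0.5488 bits

I(X;Y) = 1.3250 bits > I(P;Q) = 0.5488 bits, so (X, Y) has the higher mutual information (stronger dependence).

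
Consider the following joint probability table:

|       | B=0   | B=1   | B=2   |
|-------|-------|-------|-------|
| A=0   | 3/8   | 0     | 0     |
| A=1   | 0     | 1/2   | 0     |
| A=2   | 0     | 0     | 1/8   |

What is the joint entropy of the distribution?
H(A,B) = -Σ P(A,B) log₂ P(A,B), summed over the non-zero cells:
H(A,B) = -[(3/8)·log₂(3/8) + (1/2)·log₂(1/2) + (1/8)·log₂(1/8)]
  = 0.5306 + 0.5000 + 0.3750
  = 1.4056 bits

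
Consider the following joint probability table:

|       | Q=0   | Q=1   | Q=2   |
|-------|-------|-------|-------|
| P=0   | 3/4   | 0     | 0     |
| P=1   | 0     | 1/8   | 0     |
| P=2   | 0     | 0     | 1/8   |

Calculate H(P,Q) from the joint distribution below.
H(P,Q) = -Σ P(P,Q) log₂ P(P,Q), summed over the non-zero cells:
H(P,Q) = -[(3/4)·log₂(3/4) + (1/8)·log₂(1/8) + (1/8)·log₂(1/8)]
  = 0.3113 + 0.3750 + 0.3750
  = 1.0613 bits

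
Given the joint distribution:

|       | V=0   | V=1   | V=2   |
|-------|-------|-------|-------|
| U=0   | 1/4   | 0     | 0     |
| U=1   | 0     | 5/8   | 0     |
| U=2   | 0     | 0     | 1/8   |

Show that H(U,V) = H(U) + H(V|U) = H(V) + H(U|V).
Marginal P(U) (row sums):
  P(U=0) = 1/4 + 0 + 0 = 1/4
  P(U=1) = 0 + 5/8 + 0 = 5/8
  P(U=2) = 0 + 0 + 1/8 = 1/8
Marginal P(V) (column sums):
  P(V=0) = 1/4 + 0 + 0 = 1/4
  P(V=1) = 0 + 5/8 + 0 = 5/8
  P(V=2) = 0 + 0 + 1/8 = 1/8

Decomposition 1: H(U) + H(V|U)
H(U) = -[(1/4)·log₂(1/4) + (5/8)·log₂(5/8) + (1/8)·log₂(1/8)]
  = 0.5000 + 0.4238 + 0.3750
  = 1.2988 bits
H(V|U) = -Σ P(U,V)·log₂ P(V|U), where P(V|U) = P(U,V) / P(U)
  (cells with P(U,V) = 0 contribute 0)
  (U=0,V=0): P(V|U) = (1/4)/(1/4) = 1;  -(1/4)·log₂(1) = 0.0000
  (U=1,V=1): P(V|U) = (5/8)/(5/8) = 1;  -(5/8)·log₂(1) = 0.0000
  (U=2,V=2): P(V|U) = (1/8)/(1/8) = 1;  -(1/8)·log₂(1) = 0.0000
H(V|U) = 0.0000 + 0.0000 + 0.0000
  = 0.0000 bits
H(U) + H(V|U) = 1.2988 + 0.0000 = 1.2988 bits

Decomposition 2: H(V) + H(U|V)
H(V) = -[(1/4)·log₂(1/4) + (5/8)·log₂(5/8) + (1/8)·log₂(1/8)]
  = 0.5000 + 0.4238 + 0.3750
  = 1.2988 bits
H(U|V) = -Σ P(U,V)·log₂ P(U|V), where P(U|V) = P(U,V) / P(V)
  (cells with P(U,V) = 0 contribute 0)
  (U=0,V=0): P(U|V) = (1/4)/(1/4) = 1;  -(1/4)·log₂(1) = 0.0000
  (U=1,V=1): P(U|V) = (5/8)/(5/8) = 1;  -(5/8)·log₂(1) = 0.0000
  (U=2,V=2): P(U|V) = (1/8)/(1/8) = 1;  -(1/8)·log₂(1) = 0.0000
H(U|V) = 0.0000 + 0.0000 + 0.0000
  = 0.0000 bits
H(V) + H(U|V) = 1.2988 + 0.0000 = 1.2988 bits

Direct computation of the joint entropy:
H(U,V) = -[(1/4)·log₂(1/4) + (5/8)·log₂(5/8) + (1/8)·log₂(1/8)]
  = 0.5000 + 0.4238 + 0.3750
  = 1.2988 bits

All three agree: H(U,V) = 1.2988 bits ✓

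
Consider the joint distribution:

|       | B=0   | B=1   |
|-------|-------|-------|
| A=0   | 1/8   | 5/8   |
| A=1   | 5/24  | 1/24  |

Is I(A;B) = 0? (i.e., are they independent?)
Marginal P(A) (row sums):
  P(A=0) = 1/8 + 5/8 = 3/4
  P(A=1) = 5/24 + 1/24 = 1/4
Marginal P(B) (column sums):
  P(B=0) = 1/8 + 5/24 = 1/3
  P(B=1) = 5/8 + 1/24 = 2/3

A and B are independent iff P(A=i,B=j) = P(A=i)·P(B=j) for every cell.
  P(A=0)·P(B=0) = 3/4 × 1/3 = 1/4, but P(A=0,B=0) = 1/8 ✗

No, A and B are not independent. Quantitatively, I(A;B) > 0:

H(A) = -[(3/4)·log₂(3/4) + (1/4)·log₂(1/4)]
  = 0.3113 + 0.5000
  = 0.8113 bits
H(B) = -[(1/3)·log₂(1/3) + (2/3)·log₂(2/3)]
  = 0.5283 + 0.3900
  = 0.9183 bits
H(A,B) = -[(1/8)·log₂(1/8) + (5/8)·log₂(5/8) + (5/24)·log₂(5/24) + (1/24)·log₂(1/24)]
  = 0.3750 + 0.4238 + 0.4715 + 0.1910
  = 1.4613 bits
I(A;B) = H(A) + H(B) - H(A,B) = 0.8113 + 0.9183 - 1.4613 = 0.2683 bits > 0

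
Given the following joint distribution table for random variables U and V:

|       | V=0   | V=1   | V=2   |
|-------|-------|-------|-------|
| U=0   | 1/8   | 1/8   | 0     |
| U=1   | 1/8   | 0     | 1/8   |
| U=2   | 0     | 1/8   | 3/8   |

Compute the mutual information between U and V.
Marginal P(U) (row sums):
  P(U=0) = 1/8 + 1/8 + 0 = 1/4
  P(U=1) = 1/8 + 0 + 1/8 = 1/4
  P(U=2) = 0 + 1/8 + 3/8 = 1/2
Marginal P(V) (column sums):
  P(V=0) = 1/8 + 1/8 + 0 = 1/4
  P(V=1) = 1/8 + 0 + 1/8 = 1/4
  P(V=2) = 0 + 1/8 + 3/8 = 1/2

H(U) = -[(1/4)·log₂(1/4) + (1/4)·log₂(1/4) + (1/2)·log₂(1/2)]
  = 0.5000 + 0.5000 + 0.5000
  = 1.5000 bits
H(V) = -[(1/4)·log₂(1/4) + (1/4)·log₂(1/4) + (1/2)·log₂(1/2)]
  = 0.5000 + 0.5000 + 0.5000
  = 1.5000 bits
H(U,V) = -[(1/8)·log₂(1/8) + (1/8)·log₂(1/8) + (1/8)·log₂(1/8) + (1/8)·log₂(1/8) + (1/8)·log₂(1/8) + (3/8)·log₂(3/8)]
  = 0.3750 + 0.3750 + 0.3750 + 0.3750 + 0.3750 + 0.5306
  = 2.4056 bits

I(U;V) = H(U) + H(V) - H(U,V)
  = 1.5000 + 1.5000 - 2.4056
  = 0.5944 bits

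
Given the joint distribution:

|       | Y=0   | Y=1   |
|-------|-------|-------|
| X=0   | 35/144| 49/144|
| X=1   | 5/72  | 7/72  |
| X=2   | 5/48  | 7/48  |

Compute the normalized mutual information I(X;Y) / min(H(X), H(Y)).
Marginal P(X) (row sums):
  P(X=0) = 35/144 + 49/144 = 7/12
  P(X=1) = 5/72 + 7/72 = 1/6
  P(X=2) = 5/48 + 7/48 = 1/4
Marginal P(Y) (column sums):
  P(Y=0) = 35/144 + 5/72 + 5/48 = 5/12
  P(Y=1) = 49/144 + 7/72 + 7/48 = 7/12

H(X) = -[(7/12)·log₂(7/12) + (1/6)·log₂(1/6) + (1/4)·log₂(1/4)]
  = 0.4536 + 0.4308 + 0.5000
  = 1.3844 bits
H(Y) = -[(5/12)·log₂(5/12) + (7/12)·log₂(7/12)]
  = 0.5263 + 0.4536
  = 0.9799 bits
H(X,Y) = -[(35/144)·log₂(35/144) + (49/144)·log₂(49/144) + (5/72)·log₂(5/72) + (7/72)·log₂(7/72) + (5/48)·log₂(5/48) + (7/48)·log₂(7/48)]
  = 0.4960 + 0.5292 + 0.2672 + 0.3269 + 0.3399 + 0.4051
  = 2.3643 bits

I(X;Y) = H(X) + H(Y) - H(X,Y)
  = 1.3844 + 0.9799 - 2.3643
  = 0.0000 bits

min(H(X), H(Y)) = min(1.3844, 0.9799) = 0.9799 bits
Normalized MI = 0.0000 / 0.9799 = 0.0000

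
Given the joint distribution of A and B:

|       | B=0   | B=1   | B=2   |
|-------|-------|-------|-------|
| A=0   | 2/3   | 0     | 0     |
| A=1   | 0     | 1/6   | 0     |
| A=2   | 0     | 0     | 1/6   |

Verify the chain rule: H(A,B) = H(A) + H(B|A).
Left side:
H(A,B) = -[(2/3)·log₂(2/3) + (1/6)·log₂(1/6) + (1/6)·log₂(1/6)]
  = 0.3900 + 0.4308 + 0.4308
  = 1.2516 bits

Right side:
Marginal P(A) (row sums):
  P(A=0) = 2/3 + 0 + 0 = 2/3
  P(A=1) = 0 + 1/6 + 0 = 1/6
  P(A=2) = 0 + 0 + 1/6 = 1/6
H(A) = -[(2/3)·log₂(2/3) + (1/6)·log₂(1/6) + (1/6)·log₂(1/6)]
  = 0.3900 + 0.4308 + 0.4308
  = 1.2516 bits
H(B|A) = -Σ P(A,B)·log₂ P(B|A), where P(B|A) = P(A,B) / P(A)
  (cells with P(A,B) = 0 contribute 0)
  (A=0,B=0): P(B|A) = (2/3)/(2/3) = 1;  -(2/3)·log₂(1) = 0.0000
  (A=1,B=1): P(B|A) = (1/6)/(1/6) = 1;  -(1/6)·log₂(1) = 0.0000
  (A=2,B=2): P(B|A) = (1/6)/(1/6) = 1;  -(1/6)·log₂(1) = 0.0000
H(B|A) = 0.0000 + 0.0000 + 0.0000
  = 0.0000 bits
H(A) + H(B|A) = 1.2516 + 0.0000 = 1.2516 bits

Both sides equal 1.2516 bits, so the chain rule holds ✓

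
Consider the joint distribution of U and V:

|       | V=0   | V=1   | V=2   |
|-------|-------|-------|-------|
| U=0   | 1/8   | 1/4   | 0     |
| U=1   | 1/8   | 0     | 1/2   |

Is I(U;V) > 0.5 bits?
Marginal P(U) (row sums):
  P(U=0) = 1/8 + 1/4 + 0 = 3/8
  P(U=1) = 1/8 + 0 + 1/2 = 5/8
Marginal P(V) (column sums):
  P(V=0) = 1/8 + 1/8 = 1/4
  P(V=1) = 1/4 + 0 = 1/4
  P(V=2) = 0 + 1/2 = 1/2

H(U) = -[(3/8)·log₂(3/8) + (5/8)·log₂(5/8)]
  = 0.5306 + 0.4238
  = 0.9544 bits
H(V) = -[(1/4)·log₂(1/4) + (1/4)·log₂(1/4) + (1/2)·log₂(1/2)]
  = 0.5000 + 0.5000 + 0.5000
  = 1.5000 bits
H(U,V) = -[(1/8)·log₂(1/8) + (1/4)·log₂(1/4) + (1/8)·log₂(1/8) + (1/2)·log₂(1/2)]
  = 0.3750 + 0.5000 + 0.3750 + 0.5000
  = 1.7500 bits

I(U;V) = H(U) + H(V) - H(U,V)
  = 0.9544 + 1.5000 - 1.7500
  = 0.7044 bits

Yes. I(U;V) = 0.7044 bits, which is > 0.5 bits.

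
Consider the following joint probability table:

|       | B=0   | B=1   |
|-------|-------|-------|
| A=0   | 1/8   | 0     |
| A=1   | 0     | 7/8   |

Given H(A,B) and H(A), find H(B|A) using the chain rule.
From the chain rule: H(A,B) = H(A) + H(B|A)
Therefore: H(B|A) = H(A,B) - H(A)

H(A,B) = -[(1/8)·log₂(1/8) + (7/8)·log₂(7/8)]
  = 0.3750 + 0.1686
  = 0.5436 bits
Marginal P(A) (row sums):
  P(A=0) = 1/8 + 0 = 1/8
  P(A=1) = 0 + 7/8 = 7/8
H(A) = -[(1/8)·log₂(1/8) + (7/8)·log₂(7/8)]
  = 0.3750 + 0.1686
  = 0.5436 bits

H(B|A) = 0.5436 - 0.5436 = 0.0000 bits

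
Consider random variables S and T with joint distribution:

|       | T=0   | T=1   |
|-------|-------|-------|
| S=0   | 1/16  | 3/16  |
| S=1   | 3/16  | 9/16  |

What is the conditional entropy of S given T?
Marginal P(T) (column sums):
  P(T=0) = 1/16 + 3/16 = 1/4
  P(T=1) = 3/16 + 9/16 = 3/4

H(S|T) = -Σ P(S,T)·log₂ P(S|T), where P(S|T) = P(S,T) / P(T)
  (S=0,T=0): P(S|T) = (1/16)/(1/4) = 1/4;  -(1/16)·log₂(1/4) = 0.1250
  (S=0,T=1): P(S|T) = (3/16)/(3/4) = 1/4;  -(3/16)·log₂(1/4) = 0.3750
  (S=1,T=0): P(S|T) = (3/16)/(1/4) = 3/4;  -(3/16)·log₂(3/4) = 0.0778
  (S=1,T=1): P(S|T) = (9/16)/(3/4) = 3/4;  -(9/16)·log₂(3/4) = 0.2335
H(S|T) = 0.1250 + 0.3750 + 0.0778 + 0.2335
  = 0.8113 bits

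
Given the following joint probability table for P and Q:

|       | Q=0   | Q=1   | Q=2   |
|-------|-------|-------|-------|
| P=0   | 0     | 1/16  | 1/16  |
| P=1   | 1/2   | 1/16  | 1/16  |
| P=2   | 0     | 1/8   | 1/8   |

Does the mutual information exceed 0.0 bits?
Marginal P(P) (row sums):
  P(P=0) = 0 + 1/16 + 1/16 = 1/8
  P(P=1) = 1/2 + 1/16 + 1/16 = 5/8
  P(P=2) = 0 + 1/8 + 1/8 = 1/4
Marginal P(Q) (column sums):
  P(Q=0) = 0 + 1/2 + 0 = 1/2
  P(Q=1) = 1/16 + 1/16 + 1/8 = 1/4
  P(Q=2) = 1/16 + 1/16 + 1/8 = 1/4

H(P) = -[(1/8)·log₂(1/8) + (5/8)·log₂(5/8) + (1/4)·log₂(1/4)]
  = 0.3750 + 0.4238 + 0.5000
  = 1.2988 bits
H(Q) = -[(1/2)·log₂(1/2) + (1/4)·log₂(1/4) + (1/4)·log₂(1/4)]
  = 0.5000 + 0.5000 + 0.5000
  = 1.5000 bits
H(P,Q) = -[(1/16)·log₂(1/16) + (1/16)·log₂(1/16) + (1/2)·log₂(1/2) + (1/16)·log₂(1/16) + (1/16)·log₂(1/16) + (1/8)·log₂(1/8) + (1/8)·log₂(1/8)]
  = 0.2500 + 0.2500 + 0.5000 + 0.2500 + 0.2500 + 0.3750 + 0.3750
  = 2.2500 bits

I(P;Q) = H(P) + H(Q) - H(P,Q)
  = 1.2988 + 1.5000 - 2.2500
  = 0.5488 bits

Yes. I(P;Q) = 0.5488 bits, which is > 0.0 bits.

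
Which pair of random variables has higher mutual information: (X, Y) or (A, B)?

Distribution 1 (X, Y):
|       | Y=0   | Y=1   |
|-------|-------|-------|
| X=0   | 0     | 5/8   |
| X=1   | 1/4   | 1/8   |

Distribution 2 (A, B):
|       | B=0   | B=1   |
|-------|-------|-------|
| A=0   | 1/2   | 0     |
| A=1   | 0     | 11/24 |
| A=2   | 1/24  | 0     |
Distribution 1 (X, Y):
Marginal P(X) (row sums):
  P(X=0) = 0 + 5/8 = 5/8
  P(X=1) = 1/4 + 1/8 = 3/8
Marginal P(Y) (column sums):
  P(Y=0) = 0 + 1/4 = 1/4
  P(Y=1) = 5/8 + 1/8 = 3/4

H(X) = -[(5/8)·log₂(5/8) + (3/8)·log₂(3/8)]
  = 0.4238 + 0.5306
  = 0.9544 bits
H(Y) = -[(1/4)·log₂(1/4) + (3/4)·log₂(3/4)]
  = 0.5000 + 0.3113
  = 0.8113 bits
H(X,Y) = -[(5/8)·log₂(5/8) + (1/4)·log₂(1/4) + (1/8)·log₂(1/8)]
  = 0.4238 + 0.5000 + 0.3750
  = 1.2988 bits

I(X;Y) = H(X) + H(Y) - H(X,Y)
  = 0.9544 + 0.8113 - 1.2988
  = 0.4669 bits

Distribution 2 (A, B):
Marginal P(A) (row sums):
  P(A=0) = 1/2 + 0 = 1/2
  P(A=1) = 0 + 11/24 = 11/24
  P(A=2) = 1/24 + 0 = 1/24
Marginal P(B) (column sums):
  P(B=0) = 1/2 + 0 + 1/24 = 13/24
  P(B=1) = 0 + 11/24 + 0 = 11/24

H(A) = -[(1/2)·log₂(1/2) + (11/24)·log₂(11/24) + (1/24)·log₂(1/24)]
  = 0.5000 + 0.5159 + 0.1910
  = 1.2069 bits
H(B) = -[(13/24)·log₂(13/24) + (11/24)·log₂(11/24)]
  = 0.4791 + 0.5159
  = 0.9950 bits
H(A,B) = -[(1/2)·log₂(1/2) + (11/24)·log₂(11/24) + (1/24)·log₂(1/24)]
  = 0.5000 + 0.5159 + 0.1910
  = 1.2069 bits

I(A;B) = H(A) + H(B) - H(A,B)
  = 1.2069 + 0.9950 - 1.2069
  = 0.9950 bits

I(A;B) = 0.9950 bits > I(X;Y) = 0.4669 bits, so (A, B) has the higher mutual information (stronger dependence).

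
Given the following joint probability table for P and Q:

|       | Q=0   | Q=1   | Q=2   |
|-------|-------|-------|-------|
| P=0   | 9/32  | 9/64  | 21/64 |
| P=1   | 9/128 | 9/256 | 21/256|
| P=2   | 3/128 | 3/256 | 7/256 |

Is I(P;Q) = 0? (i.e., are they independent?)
Marginal P(P) (row sums):
  P(P=0) = 9/32 + 9/64 + 21/64 = 3/4
  P(P=1) = 9/128 + 9/256 + 21/256 = 3/16
  P(P=2) = 3/128 + 3/256 + 7/256 = 1/16
Marginal P(Q) (column sums):
  P(Q=0) = 9/32 + 9/128 + 3/128 = 3/8
  P(Q=1) = 9/64 + 9/256 + 3/256 = 3/16
  P(Q=2) = 21/64 + 21/256 + 7/256 = 7/16

P and Q are independent iff P(P=i,Q=j) = P(P=i)·P(Q=j) for every cell.
  P(P=0)·P(Q=0) = 3/4 × 3/8 = 9/32 = P(P=0,Q=0) ✓
  P(P=0)·P(Q=1) = 3/4 × 3/16 = 9/64 = P(P=0,Q=1) ✓
  P(P=0)·P(Q=2) = 3/4 × 7/16 = 21/64 = P(P=0,Q=2) ✓
  P(P=1)·P(Q=0) = 3/16 × 3/8 = 9/128 = P(P=1,Q=0) ✓
  P(P=1)·P(Q=1) = 3/16 × 3/16 = 9/256 = P(P=1,Q=1) ✓
  P(P=1)·P(Q=2) = 3/16 × 7/16 = 21/256 = P(P=1,Q=2) ✓
  P(P=2)·P(Q=0) = 1/16 × 3/8 = 3/128 = P(P=2,Q=0) ✓
  P(P=2)·P(Q=1) = 1/16 × 3/16 = 3/256 = P(P=2,Q=1) ✓
  P(P=2)·P(Q=2) = 1/16 × 7/16 = 7/256 = P(P=2,Q=2) ✓

Yes, P and Q are independent: every cell factors, so I(P;Q) = 0 bits.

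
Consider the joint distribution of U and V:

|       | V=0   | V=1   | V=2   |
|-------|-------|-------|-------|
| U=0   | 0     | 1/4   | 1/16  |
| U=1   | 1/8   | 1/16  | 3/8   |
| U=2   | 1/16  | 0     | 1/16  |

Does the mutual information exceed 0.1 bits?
Marginal P(U) (row sums):
  P(U=0) = 0 + 1/4 + 1/16 = 5/16
  P(U=1) = 1/8 + 1/16 + 3/8 = 9/16
  P(U=2) = 1/16 + 0 + 1/16 = 1/8
Marginal P(V) (column sums):
  P(V=0) = 0 + 1/8 + 1/16 = 3/16
  P(V=1) = 1/4 + 1/16 + 0 = 5/16
  P(V=2) = 1/16 + 3/8 + 1/16 = 1/2

H(U) = -[(5/16)·log₂(5/16) + (9/16)·log₂(9/16) + (1/8)·log₂(1/8)]
  = 0.5244 + 0.4669 + 0.3750
  = 1.3663 bits
H(V) = -[(3/16)·log₂(3/16) + (5/16)·log₂(5/16) + (1/2)·log₂(1/2)]
  = 0.4528 + 0.5244 + 0.5000
  = 1.4772 bits
H(U,V) = -[(1/4)·log₂(1/4) + (1/16)·log₂(1/16) + (1/8)·log₂(1/8) + (1/16)·log₂(1/16) + (3/8)·log₂(3/8) + (1/16)·log₂(1/16) + (1/16)·log₂(1/16)]
  = 0.5000 + 0.2500 + 0.3750 + 0.2500 + 0.5306 + 0.2500 + 0.2500
  = 2.4056 bits

I(U;V) = H(U) + H(V) - H(U,V)
  = 1.3663 + 1.4772 - 2.4056
  = 0.4379 bits

Yes. I(U;V) = 0.4379 bits, which is > 0.1 bits.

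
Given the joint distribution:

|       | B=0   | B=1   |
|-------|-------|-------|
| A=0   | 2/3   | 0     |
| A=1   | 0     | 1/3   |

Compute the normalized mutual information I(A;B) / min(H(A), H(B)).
Marginal P(A) (row sums):
  P(A=0) = 2/3 + 0 = 2/3
  P(A=1) = 0 + 1/3 = 1/3
Marginal P(B) (column sums):
  P(B=0) = 2/3 + 0 = 2/3
  P(B=1) = 0 + 1/3 = 1/3

H(A) = -[(2/3)·log₂(2/3) + (1/3)·log₂(1/3)]
  = 0.3900 + 0.5283
  = 0.9183 bits
H(B) = -[(2/3)·log₂(2/3) + (1/3)·log₂(1/3)]
  = 0.3900 + 0.5283
  = 0.9183 bits
H(A,B) = -[(2/3)·log₂(2/3) + (1/3)·log₂(1/3)]
  = 0.3900 + 0.5283
  = 0.9183 bits

I(A;B) = H(A) + H(B) - H(A,B)
  = 0.9183 + 0.9183 - 0.9183
  = 0.9183 bits

min(H(A), H(B)) = min(0.9183, 0.9183) = 0.9183 bits
Normalized MI = 0.9183 / 0.9183 = 1.0000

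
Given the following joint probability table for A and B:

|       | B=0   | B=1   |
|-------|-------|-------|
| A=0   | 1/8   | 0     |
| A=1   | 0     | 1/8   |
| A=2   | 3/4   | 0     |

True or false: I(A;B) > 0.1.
Marginal P(A) (row sums):
  P(A=0) = 1/8 + 0 = 1/8
  P(A=1) = 0 + 1/8 = 1/8
  P(A=2) = 3/4 + 0 = 3/4
Marginal P(B) (column sums):
  P(B=0) = 1/8 + 0 + 3/4 = 7/8
  P(B=1) = 0 + 1/8 + 0 = 1/8

H(A) = -[(1/8)·log₂(1/8) + (1/8)·log₂(1/8) + (3/4)·log₂(3/4)]
  = 0.3750 + 0.3750 + 0.3113
  = 1.0613 bits
H(B) = -[(7/8)·log₂(7/8) + (1/8)·log₂(1/8)]
  = 0.1686 + 0.3750
  = 0.5436 bits
H(A,B) = -[(1/8)·log₂(1/8) + (1/8)·log₂(1/8) + (3/4)·log₂(3/4)]
  = 0.3750 + 0.3750 + 0.3113
  = 1.0613 bits

I(A;B) = H(A) + H(B) - H(A,B)
  = 1.0613 + 0.5436 - 1.0613
  = 0.5436 bits

True. I(A;B) = 0.5436 bits, which is > 0.1 bits.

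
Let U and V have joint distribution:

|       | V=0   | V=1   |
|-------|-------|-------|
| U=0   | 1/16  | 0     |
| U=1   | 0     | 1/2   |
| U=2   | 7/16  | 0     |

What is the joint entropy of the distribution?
H(U,V) = -Σ P(U,V) log₂ P(U,V), summed over the non-zero cells:
H(U,V) = -[(1/16)·log₂(1/16) + (1/2)·log₂(1/2) + (7/16)·log₂(7/16)]
  = 0.2500 + 0.5000 + 0.5218
  = 1.2718 bits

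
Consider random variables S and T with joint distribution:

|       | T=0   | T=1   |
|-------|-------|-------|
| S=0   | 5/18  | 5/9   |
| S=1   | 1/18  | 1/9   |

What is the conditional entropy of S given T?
Marginal P(T) (column sums):
  P(T=0) = 5/18 + 1/18 = 1/3
  P(T=1) = 5/9 + 1/9 = 2/3

H(S|T) = -Σ P(S,T)·log₂ P(S|T), where P(S|T) = P(S,T) / P(T)
  (S=0,T=0): P(S|T) = (5/18)/(1/3) = 5/6;  -(5/18)·log₂(5/6) = 0.0731
  (S=0,T=1): P(S|T) = (5/9)/(2/3) = 5/6;  -(5/9)·log₂(5/6) = 0.1461
  (S=1,T=0): P(S|T) = (1/18)/(1/3) = 1/6;  -(1/18)·log₂(1/6) = 0.1436
  (S=1,T=1): P(S|T) = (1/9)/(2/3) = 1/6;  -(1/9)·log₂(1/6) = 0.2872
H(S|T) = 0.0731 + 0.1461 + 0.1436 + 0.2872
  = 0.6500 bits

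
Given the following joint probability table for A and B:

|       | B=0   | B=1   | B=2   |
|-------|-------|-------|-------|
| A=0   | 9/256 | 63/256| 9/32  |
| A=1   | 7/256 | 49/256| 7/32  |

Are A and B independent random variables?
Marginal P(A) (row sums):
  P(A=0) = 9/256 + 63/256 + 9/32 = 9/16
  P(A=1) = 7/256 + 49/256 + 7/32 = 7/16
Marginal P(B) (column sums):
  P(B=0) = 9/256 + 7/256 = 1/16
  P(B=1) = 63/256 + 49/256 = 7/16
  P(B=2) = 9/32 + 7/32 = 1/2

A and B are independent iff P(A=i,B=j) = P(A=i)·P(B=j) for every cell.
  P(A=0)·P(B=0) = 9/16 × 1/16 = 9/256 = P(A=0,B=0) ✓
  P(A=0)·P(B=1) = 9/16 × 7/16 = 63/256 = P(A=0,B=1) ✓
  P(A=0)·P(B=2) = 9/16 × 1/2 = 9/32 = P(A=0,B=2) ✓
  P(A=1)·P(B=0) = 7/16 × 1/16 = 7/256 = P(A=1,B=0) ✓
  P(A=1)·P(B=1) = 7/16 × 7/16 = 49/256 = P(A=1,B=1) ✓
  P(A=1)·P(B=2) = 7/16 × 1/2 = 7/32 = P(A=1,B=2) ✓

Yes, A and B are independent: every cell factors, so I(A;B) = 0 bits.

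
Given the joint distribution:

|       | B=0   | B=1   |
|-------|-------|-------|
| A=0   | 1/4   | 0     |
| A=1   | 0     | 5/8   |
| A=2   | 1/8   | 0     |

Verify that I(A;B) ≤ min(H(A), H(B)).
Marginal P(A) (row sums):
  P(A=0) = 1/4 + 0 = 1/4
  P(A=1) = 0 + 5/8 = 5/8
  P(A=2) = 1/8 + 0 = 1/8
Marginal P(B) (column sums):
  P(B=0) = 1/4 + 0 + 1/8 = 3/8
  P(B=1) = 0 + 5/8 + 0 = 5/8

H(A) = -[(1/4)·log₂(1/4) + (5/8)·log₂(5/8) + (1/8)·log₂(1/8)]
  = 0.5000 + 0.4238 + 0.3750
  = 1.2988 bits
H(B) = -[(3/8)·log₂(3/8) + (5/8)·log₂(5/8)]
  = 0.5306 + 0.4238
  = 0.9544 bits
H(A,B) = -[(1/4)·log₂(1/4) + (5/8)·log₂(5/8) + (1/8)·log₂(1/8)]
  = 0.5000 + 0.4238 + 0.3750
  = 1.2988 bits

I(A;B) = H(A) + H(B) - H(A,B)
  = 1.2988 + 0.9544 - 1.2988
  = 0.9544 bits

min(H(A), H(B)) = min(1.2988, 0.9544) = 0.9544 bits
Since 0.9544 ≤ 0.9544, the bound is satisfied ✓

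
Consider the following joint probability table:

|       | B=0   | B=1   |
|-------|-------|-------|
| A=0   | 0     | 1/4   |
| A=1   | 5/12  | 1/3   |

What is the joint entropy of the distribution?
H(A,B) = -Σ P(A,B) log₂ P(A,B), summed over the non-zero cells:
H(A,B) = -[(1/4)·log₂(1/4) + (5/12)·log₂(5/12) + (1/3)·log₂(1/3)]
  = 0.5000 + 0.5263 + 0.5283
  = 1.5546 bits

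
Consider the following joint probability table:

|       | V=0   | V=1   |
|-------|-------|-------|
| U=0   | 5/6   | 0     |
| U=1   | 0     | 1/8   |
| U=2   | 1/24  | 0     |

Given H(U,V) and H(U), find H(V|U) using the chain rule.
From the chain rule: H(U,V) = H(U) + H(V|U)
Therefore: H(V|U) = H(U,V) - H(U)

H(U,V) = -[(5/6)·log₂(5/6) + (1/8)·log₂(1/8) + (1/24)·log₂(1/24)]
  = 0.2192 + 0.3750 + 0.1910
  = 0.7852 bits
Marginal P(U) (row sums):
  P(U=0) = 5/6 + 0 = 5/6
  P(U=1) = 0 + 1/8 = 1/8
  P(U=2) = 1/24 + 0 = 1/24
H(U) = -[(5/6)·log₂(5/6) + (1/8)·log₂(1/8) + (1/24)·log₂(1/24)]
  = 0.2192 + 0.3750 + 0.1910
  = 0.7852 bits

H(V|U) = 0.7852 - 0.7852 = 0.0000 bits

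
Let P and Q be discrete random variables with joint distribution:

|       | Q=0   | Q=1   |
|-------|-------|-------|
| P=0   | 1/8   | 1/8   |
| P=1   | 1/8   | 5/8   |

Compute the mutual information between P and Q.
Marginal P(P) (row sums):
  P(P=0) = 1/8 + 1/8 = 1/4
  P(P=1) = 1/8 + 5/8 = 3/4
Marginal P(Q) (column sums):
  P(Q=0) = 1/8 + 1/8 = 1/4
  P(Q=1) = 1/8 + 5/8 = 3/4

H(P) = -[(1/4)·log₂(1/4) + (3/4)·log₂(3/4)]
  = 0.5000 + 0.3113
  = 0.8113 bits
H(Q) = -[(1/4)·log₂(1/4) + (3/4)·log₂(3/4)]
  = 0.5000 + 0.3113
  = 0.8113 bits
H(P,Q) = -[(1/8)·log₂(1/8) + (1/8)·log₂(1/8) + (1/8)·log₂(1/8) + (5/8)·log₂(5/8)]
  = 0.3750 + 0.3750 + 0.3750 + 0.4238
  = 1.5488 bits

I(P;Q) = H(P) + H(Q) - H(P,Q)
  = 0.8113 + 0.8113 - 1.5488
  = 0.0738 bits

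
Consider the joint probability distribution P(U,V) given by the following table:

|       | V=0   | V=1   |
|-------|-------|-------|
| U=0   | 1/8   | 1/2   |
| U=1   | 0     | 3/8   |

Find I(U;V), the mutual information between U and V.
Marginal P(U) (row sums):
  P(U=0) = 1/8 + 1/2 = 5/8
  P(U=1) = 0 + 3/8 = 3/8
Marginal P(V) (column sums):
  P(V=0) = 1/8 + 0 = 1/8
  P(V=1) = 1/2 + 3/8 = 7/8

H(U) = -[(5/8)·log₂(5/8) + (3/8)·log₂(3/8)]
  = 0.4238 + 0.5306
  = 0.9544 bits
H(V) = -[(1/8)·log₂(1/8) + (7/8)·log₂(7/8)]
  = 0.3750 + 0.1686
  = 0.5436 bits
H(U,V) = -[(1/8)·log₂(1/8) + (1/2)·log₂(1/2) + (3/8)·log₂(3/8)]
  = 0.3750 + 0.5000 + 0.5306
  = 1.4056 bits

I(U;V) = H(U) + H(V) - H(U,V)
  = 0.9544 + 0.5436 - 1.4056
  = 0.0924 bits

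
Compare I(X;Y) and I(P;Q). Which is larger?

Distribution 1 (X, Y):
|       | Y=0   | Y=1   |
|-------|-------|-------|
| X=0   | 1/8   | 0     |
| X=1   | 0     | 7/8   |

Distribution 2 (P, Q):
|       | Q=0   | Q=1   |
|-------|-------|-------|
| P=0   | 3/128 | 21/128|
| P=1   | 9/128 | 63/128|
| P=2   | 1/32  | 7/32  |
Distribution 1 (X, Y):
Marginal P(X) (row sums):
  P(X=0) = 1/8 + 0 = 1/8
  P(X=1) = 0 + 7/8 = 7/8
Marginal P(Y) (column sums):
  P(Y=0) = 1/8 + 0 = 1/8
  P(Y=1) = 0 + 7/8 = 7/8

H(X) = -[(1/8)·log₂(1/8) + (7/8)·log₂(7/8)]
  = 0.3750 + 0.1686
  = 0.5436 bits
H(Y) = -[(1/8)·log₂(1/8) + (7/8)·log₂(7/8)]
  = 0.3750 + 0.1686
  = 0.5436 bits
H(X,Y) = -[(1/8)·log₂(1/8) + (7/8)·log₂(7/8)]
  = 0.3750 + 0.1686
  = 0.5436 bits

I(X;Y) = H(X) + H(Y) - H(X,Y)
  = 0.5436 + 0.5436 - 0.5436
  = 0.5436 bits

Distribution 2 (P, Q):
Marginal P(P) (row sums):
  P(P=0) = 3/128 + 21/128 = 3/16
  P(P=1) = 9/128 + 63/128 = 9/16
  P(P=2) = 1/32 + 7/32 = 1/4
Marginal P(Q) (column sums):
  P(Q=0) = 3/128 + 9/128 + 1/32 = 1/8
  P(Q=1) = 21/128 + 63/128 + 7/32 = 7/8

H(P) = -[(3/16)·log₂(3/16) + (9/16)·log₂(9/16) + (1/4)·log₂(1/4)]
  = 0.4528 + 0.4669 + 0.5000
  = 1.4197 bits
H(Q) = -[(1/8)·log₂(1/8) + (7/8)·log₂(7/8)]
  = 0.3750 + 0.1686
  = 0.5436 bits
H(P,Q) = -[(3/128)·log₂(3/128) + (21/128)·log₂(21/128) + (9/128)·log₂(9/128) + (63/128)·log₂(63/128) + (1/32)·log₂(1/32) + (7/32)·log₂(7/32)]
  = 0.1269 + 0.4278 + 0.2693 + 0.5034 + 0.1563 + 0.4796
  = 1.9633 bits

I(P;Q) = H(P) + H(Q) - H(P,Q)
  = 1.4197 + 0.5436 - 1.9633
  = 0.0000 bits

I(X;Y) = 0.5436 bits > I(P;Q) = 0.0000 bits, so (X, Y) has the higher mutual information (stronger dependence).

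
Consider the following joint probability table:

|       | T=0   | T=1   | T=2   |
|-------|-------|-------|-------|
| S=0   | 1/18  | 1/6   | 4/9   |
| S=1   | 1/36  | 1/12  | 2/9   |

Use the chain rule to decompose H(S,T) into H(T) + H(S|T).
By the chain rule: H(S,T) = H(T) + H(S|T)

Marginal P(T) (column sums):
  P(T=0) = 1/18 + 1/36 = 1/12
  P(T=1) = 1/6 + 1/12 = 1/4
  P(T=2) = 4/9 + 2/9 = 2/3
H(T) = -[(1/12)·log₂(1/12) + (1/4)·log₂(1/4) + (2/3)·log₂(2/3)]
  = 0.2987 + 0.5000 + 0.3900
  = 1.1887 bits
H(S|T) = -Σ P(S,T)·log₂ P(S|T), where P(S|T) = P(S,T) / P(T)
  (S=0,T=0): P(S|T) = (1/18)/(1/12) = 2/3;  -(1/18)·log₂(2/3) = 0.0325
  (S=0,T=1): P(S|T) = (1/6)/(1/4) = 2/3;  -(1/6)·log₂(2/3) = 0.0975
  (S=0,T=2): P(S|T) = (4/9)/(2/3) = 2/3;  -(4/9)·log₂(2/3) = 0.2600
  (S=1,T=0): P(S|T) = (1/36)/(1/12) = 1/3;  -(1/36)·log₂(1/3) = 0.0440
  (S=1,T=1): P(S|T) = (1/12)/(1/4) = 1/3;  -(1/12)·log₂(1/3) = 0.1321
  (S=1,T=2): P(S|T) = (2/9)/(2/3) = 1/3;  -(2/9)·log₂(1/3) = 0.3522
H(S|T) = 0.0325 + 0.0975 + 0.2600 + 0.0440 + 0.1321 + 0.3522
  = 0.9183 bits

H(S,T) = H(T) + H(S|T) = 1.1887 + 0.9183 = 2.1070 bits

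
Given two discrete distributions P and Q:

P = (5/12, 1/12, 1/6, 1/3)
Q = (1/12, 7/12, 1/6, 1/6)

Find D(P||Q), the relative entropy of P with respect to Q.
D(P||Q) = Σ P(i) log₂(P(i)/Q(i))
  i=0: (5/12) × log₂((5/12)/(1/12)) = (5/12) × log₂(5) = 0.9675
  i=1: (1/12) × log₂((1/12)/(7/12)) = (1/12) × log₂(1/7) = -0.2339
  i=2: (1/6) × log₂((1/6)/(1/6)) = (1/6) × log₂(1) = 0.0000
  i=3: (1/3) × log₂((1/3)/(1/6)) = (1/3) × log₂(2) = 0.3333
D(P||Q) = 0.9675 - 0.2339 + 0.0000 + 0.3333
  = 1.0669 bits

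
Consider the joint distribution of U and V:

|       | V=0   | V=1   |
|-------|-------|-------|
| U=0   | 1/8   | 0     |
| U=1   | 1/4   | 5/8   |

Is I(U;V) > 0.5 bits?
Marginal P(U) (row sums):
  P(U=0) = 1/8 + 0 = 1/8
  P(U=1) = 1/4 + 5/8 = 7/8
Marginal P(V) (column sums):
  P(V=0) = 1/8 + 1/4 = 3/8
  P(V=1) = 0 + 5/8 = 5/8

H(U) = -[(1/8)·log₂(1/8) + (7/8)·log₂(7/8)]
  = 0.3750 + 0.1686
  = 0.5436 bits
H(V) = -[(3/8)·log₂(3/8) + (5/8)·log₂(5/8)]
  = 0.5306 + 0.4238
  = 0.9544 bits
H(U,V) = -[(1/8)·log₂(1/8) + (1/4)·log₂(1/4) + (5/8)·log₂(5/8)]
  = 0.3750 + 0.5000 + 0.4238
  = 1.2988 bits

I(U;V) = H(U) + H(V) - H(U,V)
  = 0.5436 + 0.9544 - 1.2988
  = 0.1992 bits

No. I(U;V) = 0.1992 bits, which is ≤ 0.5 bits.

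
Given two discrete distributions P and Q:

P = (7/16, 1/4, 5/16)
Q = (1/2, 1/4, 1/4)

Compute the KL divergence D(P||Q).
D(P||Q) = Σ P(i) log₂(P(i)/Q(i))
  i=0: (7/16) × log₂((7/16)/(1/2)) = (7/16) × log₂(7/8) = -0.0843
  i=1: (1/4) × log₂((1/4)/(1/4)) = (1/4) × log₂(1) = 0.0000
  i=2: (5/16) × log₂((5/16)/(1/4)) = (5/16) × log₂(5/4) = 0.1006
D(P||Q) = -0.0843 + 0.0000 + 0.1006
  = 0.0163 bits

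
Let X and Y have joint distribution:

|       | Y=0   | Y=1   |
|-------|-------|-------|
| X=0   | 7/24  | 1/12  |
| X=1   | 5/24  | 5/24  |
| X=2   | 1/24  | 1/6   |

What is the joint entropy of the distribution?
H(X,Y) = -Σ P(X,Y) log₂ P(X,Y), summed over the non-zero cells:
H(X,Y) = -[(7/24)·log₂(7/24) + (1/12)·log₂(1/12) + (5/24)·log₂(5/24) + (5/24)·log₂(5/24) + (1/24)·log₂(1/24) + (1/6)·log₂(1/6)]
  = 0.5185 + 0.2987 + 0.4715 + 0.4715 + 0.1910 + 0.4308
  = 2.3820 bits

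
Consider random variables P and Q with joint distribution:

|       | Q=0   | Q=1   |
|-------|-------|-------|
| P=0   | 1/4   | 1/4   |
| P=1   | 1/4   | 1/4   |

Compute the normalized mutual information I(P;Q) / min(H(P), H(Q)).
Marginal P(P) (row sums):
  P(P=0) = 1/4 + 1/4 = 1/2
  P(P=1) = 1/4 + 1/4 = 1/2
Marginal P(Q) (column sums):
  P(Q=0) = 1/4 + 1/4 = 1/2
  P(Q=1) = 1/4 + 1/4 = 1/2

H(P) = -[(1/2)·log₂(1/2) + (1/2)·log₂(1/2)]
  = 0.5000 + 0.5000
  = 1.0000 bits
H(Q) = -[(1/2)·log₂(1/2) + (1/2)·log₂(1/2)]
  = 0.5000 + 0.5000
  = 1.0000 bits
H(P,Q) = -[(1/4)·log₂(1/4) + (1/4)·log₂(1/4) + (1/4)·log₂(1/4) + (1/4)·log₂(1/4)]
  = 0.5000 + 0.5000 + 0.5000 + 0.5000
  = 2.0000 bits

I(P;Q) = H(P) + H(Q) - H(P,Q)
  = 1.0000 + 1.0000 - 2.0000
  = 0.0000 bits

min(H(P), H(Q)) = min(1.0000, 1.0000) = 1.0000 bits
Normalized MI = 0.0000 / 1.0000 = 0.0000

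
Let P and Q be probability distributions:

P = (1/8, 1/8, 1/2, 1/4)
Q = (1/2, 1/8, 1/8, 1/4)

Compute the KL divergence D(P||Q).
D(P||Q) = Σ P(i) log₂(P(i)/Q(i))
  i=0: (1/8) × log₂((1/8)/(1/2)) = (1/8) × log₂(1/4) = -0.2500
  i=1: (1/8) × log₂((1/8)/(1/8)) = (1/8) × log₂(1) = 0.0000
  i=2: (1/2) × log₂((1/2)/(1/8)) = (1/2) × log₂(4) = 1.0000
  i=3: (1/4) × log₂((1/4)/(1/4)) = (1/4) × log₂(1) = 0.0000
D(P||Q) = -0.2500 + 0.0000 + 1.0000 + 0.0000
  = 0.7500 bits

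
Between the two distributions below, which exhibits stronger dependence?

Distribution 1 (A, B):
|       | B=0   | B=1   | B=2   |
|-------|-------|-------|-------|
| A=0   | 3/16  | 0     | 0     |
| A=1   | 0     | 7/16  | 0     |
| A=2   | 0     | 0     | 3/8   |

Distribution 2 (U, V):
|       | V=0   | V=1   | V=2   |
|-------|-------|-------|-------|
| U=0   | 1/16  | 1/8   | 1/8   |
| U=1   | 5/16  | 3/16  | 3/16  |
Distribution 1 (A, B):
Marginal P(A) (row sums):
  P(A=0) = 3/16 + 0 + 0 = 3/16
  P(A=1) = 0 + 7/16 + 0 = 7/16
  P(A=2) = 0 + 0 + 3/8 = 3/8
Marginal P(B) (column sums):
  P(B=0) = 3/16 + 0 + 0 = 3/16
  P(B=1) = 0 + 7/16 + 0 = 7/16
  P(B=2) = 0 + 0 + 3/8 = 3/8

H(A) = -[(3/16)·log₂(3/16) + (7/16)·log₂(7/16) + (3/8)·log₂(3/8)]
  = 0.4528 + 0.5218 + 0.5306
  = 1.5052 bits
H(B) = -[(3/16)·log₂(3/16) + (7/16)·log₂(7/16) + (3/8)·log₂(3/8)]
  = 0.4528 + 0.5218 + 0.5306
  = 1.5052 bits
H(A,B) = -[(3/16)·log₂(3/16) + (7/16)·log₂(7/16) + (3/8)·log₂(3/8)]
  = 0.4528 + 0.5218 + 0.5306
  = 1.5052 bits

I(A;B) = H(A) + H(B) - H(A,B)
  = 1.5052 + 1.5052 - 1.5052
  = 1.5052 bits

Distribution 2 (U, V):
Marginal P(U) (row sums):
  P(U=0) = 1/16 + 1/8 + 1/8 = 5/16
  P(U=1) = 5/16 + 3/16 + 3/16 = 11/16
Marginal P(V) (column sums):
  P(V=0) = 1/16 + 5/16 = 3/8
  P(V=1) = 1/8 + 3/16 = 5/16
  P(V=2) = 1/8 + 3/16 = 5/16

H(U) = -[(5/16)·log₂(5/16) + (11/16)·log₂(11/16)]
  = 0.5244 + 0.3716
  = 0.8960 bits
H(V) = -[(3/8)·log₂(3/8) + (5/16)·log₂(5/16) + (5/16)·log₂(5/16)]
  = 0.5306 + 0.5244 + 0.5244
  = 1.5794 bits
H(U,V) = -[(1/16)·log₂(1/16) + (1/8)·log₂(1/8) + (1/8)·log₂(1/8) + (5/16)·log₂(5/16) + (3/16)·log₂(3/16) + (3/16)·log₂(3/16)]
  = 0.2500 + 0.3750 + 0.3750 + 0.5244 + 0.4528 + 0.4528
  = 2.4300 bits

I(U;V) = H(U) + H(V) - H(U,V)
  = 0.8960 + 1.5794 - 2.4300
  = 0.0454 bits

I(A;B) = 1.5052 bits > I(U;V) = 0.0454 bits, so (A, B) has the higher mutual information (stronger dependence).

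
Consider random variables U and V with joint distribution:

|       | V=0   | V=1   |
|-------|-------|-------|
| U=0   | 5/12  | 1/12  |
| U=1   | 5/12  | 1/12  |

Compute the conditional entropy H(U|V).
Marginal P(V) (column sums):
  P(V=0) = 5/12 + 5/12 = 5/6
  P(V=1) = 1/12 + 1/12 = 1/6

H(U|V) = -Σ P(U,V)·log₂ P(U|V), where P(U|V) = P(U,V) / P(V)
  (U=0,V=0): P(U|V) = (5/12)/(5/6) = 1/2;  -(5/12)·log₂(1/2) = 0.4167
  (U=0,V=1): P(U|V) = (1/12)/(1/6) = 1/2;  -(1/12)·log₂(1/2) = 0.0833
  (U=1,V=0): P(U|V) = (5/12)/(5/6) = 1/2;  -(5/12)·log₂(1/2) = 0.4167
  (U=1,V=1): P(U|V) = (1/12)/(1/6) = 1/2;  -(1/12)·log₂(1/2) = 0.0833
H(U|V) = 0.4167 + 0.0833 + 0.4167 + 0.0833
  = 1.0000 bits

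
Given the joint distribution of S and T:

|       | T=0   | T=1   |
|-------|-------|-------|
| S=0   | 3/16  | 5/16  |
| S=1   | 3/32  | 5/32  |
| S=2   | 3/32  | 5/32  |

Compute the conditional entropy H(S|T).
Marginal P(T) (column sums):
  P(T=0) = 3/16 + 3/32 + 3/32 = 3/8
  P(T=1) = 5/16 + 5/32 + 5/32 = 5/8

H(S|T) = -Σ P(S,T)·log₂ P(S|T), where P(S|T) = P(S,T) / P(T)
  (S=0,T=0): P(S|T) = (3/16)/(3/8) = 1/2;  -(3/16)·log₂(1/2) = 0.1875
  (S=0,T=1): P(S|T) = (5/16)/(5/8) = 1/2;  -(5/16)·log₂(1/2) = 0.3125
  (S=1,T=0): P(S|T) = (3/32)/(3/8) = 1/4;  -(3/32)·log₂(1/4) = 0.1875
  (S=1,T=1): P(S|T) = (5/32)/(5/8) = 1/4;  -(5/32)·log₂(1/4) = 0.3125
  (S=2,T=0): P(S|T) = (3/32)/(3/8) = 1/4;  -(3/32)·log₂(1/4) = 0.1875
  (S=2,T=1): P(S|T) = (5/32)/(5/8) = 1/4;  -(5/32)·log₂(1/4) = 0.3125
H(S|T) = 0.1875 + 0.3125 + 0.1875 + 0.3125 + 0.1875 + 0.3125
  = 1.5000 bits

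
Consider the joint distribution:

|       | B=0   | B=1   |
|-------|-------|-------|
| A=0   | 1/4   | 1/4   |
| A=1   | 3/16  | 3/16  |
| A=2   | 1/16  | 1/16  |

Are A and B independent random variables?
Marginal P(A) (row sums):
  P(A=0) = 1/4 + 1/4 = 1/2
  P(A=1) = 3/16 + 3/16 = 3/8
  P(A=2) = 1/16 + 1/16 = 1/8
Marginal P(B) (column sums):
  P(B=0) = 1/4 + 3/16 + 1/16 = 1/2
  P(B=1) = 1/4 + 3/16 + 1/16 = 1/2

A and B are independent iff P(A=i,B=j) = P(A=i)·P(B=j) for every cell.
  P(A=0)·P(B=0) = 1/2 × 1/2 = 1/4 = P(A=0,B=0) ✓
  P(A=0)·P(B=1) = 1/2 × 1/2 = 1/4 = P(A=0,B=1) ✓
  P(A=1)·P(B=0) = 3/8 × 1/2 = 3/16 = P(A=1,B=0) ✓
  P(A=1)·P(B=1) = 3/8 × 1/2 = 3/16 = P(A=1,B=1) ✓
  P(A=2)·P(B=0) = 1/8 × 1/2 = 1/16 = P(A=2,B=0) ✓
  P(A=2)·P(B=1) = 1/8 × 1/2 = 1/16 = P(A=2,B=1) ✓

Yes, A and B are independent: every cell factors, so I(A;B) = 0 bits.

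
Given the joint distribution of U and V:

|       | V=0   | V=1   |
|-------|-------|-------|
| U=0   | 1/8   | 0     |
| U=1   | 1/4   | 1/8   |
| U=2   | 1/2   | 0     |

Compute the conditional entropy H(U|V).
Marginal P(V) (column sums):
  P(V=0) = 1/8 + 1/4 + 1/2 = 7/8
  P(V=1) = 0 + 1/8 + 0 = 1/8

H(U|V) = -Σ P(U,V)·log₂ P(U|V), where P(U|V) = P(U,V) / P(V)
  (cells with P(U,V) = 0 contribute 0)
  (U=0,V=0): P(U|V) = (1/8)/(7/8) = 1/7;  -(1/8)·log₂(1/7) = 0.3509
  (U=1,V=0): P(U|V) = (1/4)/(7/8) = 2/7;  -(1/4)·log₂(2/7) = 0.4518
  (U=1,V=1): P(U|V) = (1/8)/(1/8) = 1;  -(1/8)·log₂(1) = 0.0000
  (U=2,V=0): P(U|V) = (1/2)/(7/8) = 4/7;  -(1/2)·log₂(4/7) = 0.4037
H(U|V) = 0.3509 + 0.4518 + 0.0000 + 0.4037
  = 1.2064 bits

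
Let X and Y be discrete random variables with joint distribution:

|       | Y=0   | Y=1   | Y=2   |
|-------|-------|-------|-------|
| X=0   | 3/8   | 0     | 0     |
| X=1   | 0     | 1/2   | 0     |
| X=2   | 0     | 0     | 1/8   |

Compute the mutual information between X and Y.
Marginal P(X) (row sums):
  P(X=0) = 3/8 + 0 + 0 = 3/8
  P(X=1) = 0 + 1/2 + 0 = 1/2
  P(X=2) = 0 + 0 + 1/8 = 1/8
Marginal P(Y) (column sums):
  P(Y=0) = 3/8 + 0 + 0 = 3/8
  P(Y=1) = 0 + 1/2 + 0 = 1/2
  P(Y=2) = 0 + 0 + 1/8 = 1/8

H(X) = -[(3/8)·log₂(3/8) + (1/2)·log₂(1/2) + (1/8)·log₂(1/8)]
  = 0.5306 + 0.5000 + 0.3750
  = 1.4056 bits
H(Y) = -[(3/8)·log₂(3/8) + (1/2)·log₂(1/2) + (1/8)·log₂(1/8)]
  = 0.5306 + 0.5000 + 0.3750
  = 1.4056 bits
H(X,Y) = -[(3/8)·log₂(3/8) + (1/2)·log₂(1/2) + (1/8)·log₂(1/8)]
  = 0.5306 + 0.5000 + 0.3750
  = 1.4056 bits

I(X;Y) = H(X) + H(Y) - H(X,Y)
  = 1.4056 + 1.4056 - 1.4056
  = 1.4056 bits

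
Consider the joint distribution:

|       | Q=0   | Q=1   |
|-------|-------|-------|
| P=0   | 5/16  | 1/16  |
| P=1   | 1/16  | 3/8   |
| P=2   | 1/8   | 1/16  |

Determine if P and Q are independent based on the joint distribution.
Marginal P(P) (row sums):
  P(P=0) = 5/16 + 1/16 = 3/8
  P(P=1) = 1/16 + 3/8 = 7/16
  P(P=2) = 1/8 + 1/16 = 3/16
Marginal P(Q) (column sums):
  P(Q=0) = 5/16 + 1/16 + 1/8 = 1/2
  P(Q=1) = 1/16 + 3/8 + 1/16 = 1/2

P and Q are independent iff P(P=i,Q=j) = P(P=i)·P(Q=j) for every cell.
  P(P=0)·P(Q=0) = 3/8 × 1/2 = 3/16, but P(P=0,Q=0) = 5/16 ✗

No, P and Q are not independent. Quantitatively, I(P;Q) > 0:

H(P) = -[(3/8)·log₂(3/8) + (7/16)·log₂(7/16) + (3/16)·log₂(3/16)]
  = 0.5306 + 0.5218 + 0.4528
  = 1.5052 bits
H(Q) = -[(1/2)·log₂(1/2) + (1/2)·log₂(1/2)]
  = 0.5000 + 0.5000
  = 1.0000 bits
H(P,Q) = -[(5/16)·log₂(5/16) + (1/16)·log₂(1/16) + (1/16)·log₂(1/16) + (3/8)·log₂(3/8) + (1/8)·log₂(1/8) + (1/16)·log₂(1/16)]
  = 0.5244 + 0.2500 + 0.2500 + 0.5306 + 0.3750 + 0.2500
  = 2.1800 bits
I(P;Q) = H(P) + H(Q) - H(P,Q) = 1.5052 + 1.0000 - 2.1800 = 0.3252 bits > 0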